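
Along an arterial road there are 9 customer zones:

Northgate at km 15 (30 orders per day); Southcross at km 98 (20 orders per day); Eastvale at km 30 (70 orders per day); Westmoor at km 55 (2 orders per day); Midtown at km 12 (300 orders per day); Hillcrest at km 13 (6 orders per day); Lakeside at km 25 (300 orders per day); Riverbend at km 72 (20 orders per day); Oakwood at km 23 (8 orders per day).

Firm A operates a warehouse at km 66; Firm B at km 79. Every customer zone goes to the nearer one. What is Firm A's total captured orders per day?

736

The indifferent point is the midpoint (66+79)/2 = 72.5; customer zones left of it (closer to Firm A at 66) go to Firm A, those right go to Firm B.
  Midtown at 12 (w=300) → Firm A
  Hillcrest at 13 (w=6) → Firm A
  Northgate at 15 (w=30) → Firm A
  Oakwood at 23 (w=8) → Firm A
  Lakeside at 25 (w=300) → Firm A
  Eastvale at 30 (w=70) → Firm A
  Westmoor at 55 (w=2) → Firm A
  Riverbend at 72 (w=20) → Firm A
  Southcross at 98 (w=20) → Firm B
Firm A captures 736; Firm B captures 20.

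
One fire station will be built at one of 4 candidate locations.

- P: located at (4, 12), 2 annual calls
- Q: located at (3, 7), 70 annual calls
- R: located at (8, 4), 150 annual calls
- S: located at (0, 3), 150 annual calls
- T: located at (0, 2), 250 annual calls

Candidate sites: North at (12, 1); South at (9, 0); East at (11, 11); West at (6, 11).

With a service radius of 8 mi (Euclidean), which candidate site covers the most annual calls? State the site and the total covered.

Coverage radius r = 8 mi; a point is covered iff (Δx)²+(Δy)² ≤ 8² = 64.
  North (12, 1): covers {R} → 150
  South (9, 0): covers {R} → 150
  East (11, 11): covers {P, R} → 152
  West (6, 11): covers {P, Q, R} → 222
Maximum coverage at West: 222 annual calls.

West, covering 222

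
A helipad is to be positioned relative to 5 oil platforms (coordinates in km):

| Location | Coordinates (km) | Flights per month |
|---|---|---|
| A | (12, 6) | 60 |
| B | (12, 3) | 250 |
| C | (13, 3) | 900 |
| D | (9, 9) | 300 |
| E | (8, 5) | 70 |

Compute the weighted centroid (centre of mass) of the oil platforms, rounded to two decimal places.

The minimiser of Σwᵢ‖p−pᵢ‖² is the weighted centroid p* = (Σwᵢpᵢ)/(Σwᵢ).
Σwᵢ = 1580.
Σwᵢxᵢ = 60·12 + 250·12 + 900·13 + 300·9 + 70·8 = 18680.
Σwᵢyᵢ = 60·6 + 250·3 + 900·3 + 300·9 + 70·5 = 6860.
x* = 18680/1580 = 11.82, y* = 6860/1580 = 4.34.

(11.82, 4.34)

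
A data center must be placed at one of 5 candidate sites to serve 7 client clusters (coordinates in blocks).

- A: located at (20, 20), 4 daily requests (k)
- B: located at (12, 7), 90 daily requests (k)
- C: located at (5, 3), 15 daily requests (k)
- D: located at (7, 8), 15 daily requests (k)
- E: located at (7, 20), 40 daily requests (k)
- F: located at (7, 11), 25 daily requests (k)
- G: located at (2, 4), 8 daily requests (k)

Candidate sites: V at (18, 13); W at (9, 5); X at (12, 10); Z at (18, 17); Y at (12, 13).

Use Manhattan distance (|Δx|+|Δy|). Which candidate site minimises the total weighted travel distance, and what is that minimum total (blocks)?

Total weighted distance at each candidate:
  V (18, 13): total = 2946
  W (9, 5): total = 1663
  X (12, 10): total = 1535
  Z (18, 17): total = 3382
  Y (12, 13): total = 1812
Minimum is at X with total 1535 blocks.

X, total 1535 blocks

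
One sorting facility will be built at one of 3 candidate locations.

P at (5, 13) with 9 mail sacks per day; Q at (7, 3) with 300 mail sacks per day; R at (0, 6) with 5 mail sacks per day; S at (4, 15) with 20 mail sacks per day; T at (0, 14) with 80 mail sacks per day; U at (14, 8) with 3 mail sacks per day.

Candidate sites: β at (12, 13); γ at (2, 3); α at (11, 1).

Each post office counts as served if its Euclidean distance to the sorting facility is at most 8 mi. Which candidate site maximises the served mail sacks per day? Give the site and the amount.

Coverage radius r = 8 mi; a point is covered iff (Δx)²+(Δy)² ≤ 8² = 64.
  β (12, 13): covers {P, U} → 12
  γ (2, 3): covers {Q, R} → 305
  α (11, 1): covers {Q, U} → 303
Maximum coverage at γ: 305 mail sacks per day.

γ, covering 305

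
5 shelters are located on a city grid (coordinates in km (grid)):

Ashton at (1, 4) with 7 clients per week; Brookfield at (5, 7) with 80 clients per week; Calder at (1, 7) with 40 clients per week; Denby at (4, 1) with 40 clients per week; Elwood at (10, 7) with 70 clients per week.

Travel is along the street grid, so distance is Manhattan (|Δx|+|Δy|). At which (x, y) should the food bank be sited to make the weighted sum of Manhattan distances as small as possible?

Manhattan distance separates: Σwᵢ(|x−xᵢ|+|y−yᵢ|) = Σwᵢ|x−xᵢ| + Σwᵢ|y−yᵢ|, so x and y are optimised independently as 1-D weighted medians.
Total weight W = 237; half = 118.5.
x-coordinate, sorted with cumulative weight:
  x=1 (Ashton, w=7) cum 7
  x=1 (Calder, w=40) cum 47
  x=4 (Denby, w=40) cum 87
  x=5 (Brookfield, w=80) cum 167  ← median
  x=10 (Elwood, w=70) cum 237
⇒ x* = 5
y-coordinate, sorted with cumulative weight:
  y=1 (Denby, w=40) cum 40
  y=4 (Ashton, w=7) cum 47
  y=7 (Brookfield, w=80) cum 127  ← median
  y=7 (Calder, w=40) cum 167
  y=7 (Elwood, w=70) cum 237
⇒ y* = 7

(5, 7)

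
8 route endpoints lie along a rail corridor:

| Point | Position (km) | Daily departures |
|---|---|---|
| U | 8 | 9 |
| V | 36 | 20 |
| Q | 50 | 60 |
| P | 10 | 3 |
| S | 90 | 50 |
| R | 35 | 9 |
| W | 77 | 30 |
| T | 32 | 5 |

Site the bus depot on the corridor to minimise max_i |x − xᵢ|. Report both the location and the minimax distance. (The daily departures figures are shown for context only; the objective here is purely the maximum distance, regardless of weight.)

location 49, max distance 41

The 1-center on a line is the midpoint of the two extreme points: leftmost at 8, rightmost at 90.
Optimal location = (8 + 90)/2 = 49; maximum distance = (90 − 8)/2 = 41.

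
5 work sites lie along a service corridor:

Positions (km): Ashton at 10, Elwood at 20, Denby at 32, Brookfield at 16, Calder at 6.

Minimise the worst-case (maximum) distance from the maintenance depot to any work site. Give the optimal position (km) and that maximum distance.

The 1-center on a line is the midpoint of the two extreme points: leftmost at 6, rightmost at 32.
Optimal location = (6 + 32)/2 = 19; maximum distance = (32 − 6)/2 = 13.

location 19, max distance 13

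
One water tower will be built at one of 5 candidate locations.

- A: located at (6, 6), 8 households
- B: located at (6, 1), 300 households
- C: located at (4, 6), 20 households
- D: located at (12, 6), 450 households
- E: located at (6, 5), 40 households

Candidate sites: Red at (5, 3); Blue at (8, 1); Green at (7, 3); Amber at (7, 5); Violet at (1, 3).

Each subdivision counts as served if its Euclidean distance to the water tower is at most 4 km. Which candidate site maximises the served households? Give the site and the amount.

Coverage radius r = 4 km; a point is covered iff (Δx)²+(Δy)² ≤ 4² = 16.
  Red (5, 3): covers {A, B, C, E} → 368
  Blue (8, 1): covers {B} → 300
  Green (7, 3): covers {A, B, E} → 348
  Amber (7, 5): covers {A, C, E} → 68
  Violet (1, 3): covers {none} → 0
Maximum coverage at Red: 368 households.

Red, covering 368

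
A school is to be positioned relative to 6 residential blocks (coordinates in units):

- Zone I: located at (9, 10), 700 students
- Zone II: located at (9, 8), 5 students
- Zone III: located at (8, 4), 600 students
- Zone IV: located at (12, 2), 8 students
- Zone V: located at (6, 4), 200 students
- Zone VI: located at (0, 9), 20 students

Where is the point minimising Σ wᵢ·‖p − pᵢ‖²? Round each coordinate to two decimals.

The minimiser of Σwᵢ‖p−pᵢ‖² is the weighted centroid p* = (Σwᵢpᵢ)/(Σwᵢ).
Σwᵢ = 1533.
Σwᵢxᵢ = 700·9 + 5·9 + 600·8 + 8·12 + 200·6 + 20·0 = 12441.
Σwᵢyᵢ = 700·10 + 5·8 + 600·4 + 8·2 + 200·4 + 20·9 = 10436.
x* = 12441/1533 = 8.12, y* = 10436/1533 = 6.81.

(8.12, 6.81)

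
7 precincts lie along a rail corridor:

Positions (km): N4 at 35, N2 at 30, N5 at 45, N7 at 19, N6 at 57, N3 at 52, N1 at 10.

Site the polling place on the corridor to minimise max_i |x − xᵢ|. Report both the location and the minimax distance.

The 1-center on a line is the midpoint of the two extreme points: leftmost at 10, rightmost at 57.
Optimal location = (10 + 57)/2 = 33.5; maximum distance = (57 − 10)/2 = 23.5.

location 33.5, max distance 23.5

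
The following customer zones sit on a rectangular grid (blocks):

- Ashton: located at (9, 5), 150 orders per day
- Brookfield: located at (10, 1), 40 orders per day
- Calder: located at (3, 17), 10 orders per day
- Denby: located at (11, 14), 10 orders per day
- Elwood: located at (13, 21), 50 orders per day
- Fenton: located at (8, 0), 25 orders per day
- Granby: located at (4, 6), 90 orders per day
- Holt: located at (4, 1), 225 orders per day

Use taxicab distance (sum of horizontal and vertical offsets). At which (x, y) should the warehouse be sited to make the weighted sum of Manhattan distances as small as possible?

(4, 5)

Manhattan distance separates: Σwᵢ(|x−xᵢ|+|y−yᵢ|) = Σwᵢ|x−xᵢ| + Σwᵢ|y−yᵢ|, so x and y are optimised independently as 1-D weighted medians.
Total weight W = 600; half = 300.
x-coordinate, sorted with cumulative weight:
  x=3 (Calder, w=10) cum 10
  x=4 (Granby, w=90) cum 100
  x=4 (Holt, w=225) cum 325  ← median
  x=8 (Fenton, w=25) cum 350
  x=9 (Ashton, w=150) cum 500
  x=10 (Brookfield, w=40) cum 540
  x=11 (Denby, w=10) cum 550
  x=13 (Elwood, w=50) cum 600
⇒ x* = 4
y-coordinate, sorted with cumulative weight:
  y=0 (Fenton, w=25) cum 25
  y=1 (Brookfield, w=40) cum 65
  y=1 (Holt, w=225) cum 290
  y=5 (Ashton, w=150) cum 440  ← median
  y=6 (Granby, w=90) cum 530
  y=14 (Denby, w=10) cum 540
  y=17 (Calder, w=10) cum 550
  y=21 (Elwood, w=50) cum 600
⇒ y* = 5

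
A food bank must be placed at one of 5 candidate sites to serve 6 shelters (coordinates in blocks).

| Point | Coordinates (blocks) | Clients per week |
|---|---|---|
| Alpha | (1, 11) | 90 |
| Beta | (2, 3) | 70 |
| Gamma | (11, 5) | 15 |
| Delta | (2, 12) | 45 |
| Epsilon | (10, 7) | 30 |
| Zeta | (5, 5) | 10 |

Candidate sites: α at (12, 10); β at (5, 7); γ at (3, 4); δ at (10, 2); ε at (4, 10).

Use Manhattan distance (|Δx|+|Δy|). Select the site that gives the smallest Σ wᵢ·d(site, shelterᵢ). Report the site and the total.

ε, total 1680 blocks

Total weighted distance at each candidate:
  α (12, 10): total = 3170
  β (5, 7): total = 1860
  γ (3, 4): total = 1820
  δ (10, 2): total = 3350
  ε (4, 10): total = 1680
Minimum is at ε with total 1680 blocks.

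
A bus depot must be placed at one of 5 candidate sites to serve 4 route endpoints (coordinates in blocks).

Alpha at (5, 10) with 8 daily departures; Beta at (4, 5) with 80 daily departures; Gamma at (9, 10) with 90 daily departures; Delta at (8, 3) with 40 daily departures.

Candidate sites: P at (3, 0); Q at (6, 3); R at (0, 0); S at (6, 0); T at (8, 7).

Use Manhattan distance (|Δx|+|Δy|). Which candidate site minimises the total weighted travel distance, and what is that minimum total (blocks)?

T, total 1048 blocks

Total weighted distance at each candidate:
  P (3, 0): total = 2336
  Q (6, 3): total = 1364
  R (0, 0): total = 2990
  S (6, 0): total = 2018
  T (8, 7): total = 1048
Minimum is at T with total 1048 blocks.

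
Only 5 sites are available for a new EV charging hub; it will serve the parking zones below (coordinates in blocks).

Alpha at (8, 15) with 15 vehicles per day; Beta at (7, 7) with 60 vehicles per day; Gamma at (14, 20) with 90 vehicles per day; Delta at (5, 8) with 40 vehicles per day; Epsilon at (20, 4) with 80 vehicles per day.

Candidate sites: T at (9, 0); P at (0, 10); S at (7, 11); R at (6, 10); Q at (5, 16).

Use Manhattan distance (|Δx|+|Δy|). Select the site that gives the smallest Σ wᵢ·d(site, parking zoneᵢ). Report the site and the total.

S, total 3555 blocks

Total weighted distance at each candidate:
  T (9, 0): total = 4710
  P (0, 10): total = 5315
  S (7, 11): total = 3555
  R (6, 10): total = 3685
  Q (5, 16): total = 4370
Minimum is at S with total 3555 blocks.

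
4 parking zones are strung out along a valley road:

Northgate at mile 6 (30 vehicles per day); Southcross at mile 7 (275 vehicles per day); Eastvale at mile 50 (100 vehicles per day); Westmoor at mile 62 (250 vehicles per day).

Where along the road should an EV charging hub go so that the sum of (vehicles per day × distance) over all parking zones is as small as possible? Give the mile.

For a sum of weighted absolute distances on a line, the optimum is the weighted median (not the mean). Total weight W = 655; half-weight = 327.5.
Sort by position and accumulate weight:
  mile 6 (Northgate, w=30) → cum 30
  mile 7 (Southcross, w=275) → cum 305
  mile 50 (Eastvale, w=100) → cum 405  ≥ 327.5 → median here
  mile 62 (Westmoor, w=250) → cum 655
Optimal location: mile 50.

x = 50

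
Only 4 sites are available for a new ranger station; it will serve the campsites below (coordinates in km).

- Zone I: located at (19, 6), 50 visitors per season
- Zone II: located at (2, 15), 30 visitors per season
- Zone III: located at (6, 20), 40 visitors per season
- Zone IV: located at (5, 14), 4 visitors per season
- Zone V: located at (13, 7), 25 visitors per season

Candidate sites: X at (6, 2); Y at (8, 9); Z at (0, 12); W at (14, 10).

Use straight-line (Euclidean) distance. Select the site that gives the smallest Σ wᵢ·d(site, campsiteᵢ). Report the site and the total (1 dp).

W, total 1340.9 km

Total weighted distance at each candidate:
  X (6, 2): total = 2071.3
  Y (8, 9): total = 1429.8
  Z (0, 12): total = 1874.2
  W (14, 10): total = 1340.9
Minimum is at W with total 1340.9 km.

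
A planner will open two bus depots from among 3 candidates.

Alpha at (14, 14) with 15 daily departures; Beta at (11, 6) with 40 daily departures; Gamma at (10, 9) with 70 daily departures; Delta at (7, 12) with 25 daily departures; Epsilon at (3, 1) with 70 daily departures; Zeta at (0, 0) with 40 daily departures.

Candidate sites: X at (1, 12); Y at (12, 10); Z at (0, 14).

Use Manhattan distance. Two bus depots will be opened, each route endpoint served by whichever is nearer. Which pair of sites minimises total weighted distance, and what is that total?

{X, Y}, total 2080

Evaluate every pair (each demand assigned to the nearer of the two):
  {X, Y}: total = 2080
  {Y, Z}: total = 2355
  {X, Z}: total = 3270
Best pair: {X, Y} with total 2080.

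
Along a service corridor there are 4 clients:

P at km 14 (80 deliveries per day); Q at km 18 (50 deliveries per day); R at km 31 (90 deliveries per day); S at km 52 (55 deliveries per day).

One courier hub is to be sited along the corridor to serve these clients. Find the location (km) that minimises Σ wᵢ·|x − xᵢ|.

For a sum of weighted absolute distances on a line, the optimum is the weighted median (not the mean). Total weight W = 275; half-weight = 137.5.
Sort by position and accumulate weight:
  km 14 (P, w=80) → cum 80
  km 18 (Q, w=50) → cum 130
  km 31 (R, w=90) → cum 220  ≥ 137.5 → median here
  km 52 (S, w=55) → cum 275
Optimal location: km 31.

x = 31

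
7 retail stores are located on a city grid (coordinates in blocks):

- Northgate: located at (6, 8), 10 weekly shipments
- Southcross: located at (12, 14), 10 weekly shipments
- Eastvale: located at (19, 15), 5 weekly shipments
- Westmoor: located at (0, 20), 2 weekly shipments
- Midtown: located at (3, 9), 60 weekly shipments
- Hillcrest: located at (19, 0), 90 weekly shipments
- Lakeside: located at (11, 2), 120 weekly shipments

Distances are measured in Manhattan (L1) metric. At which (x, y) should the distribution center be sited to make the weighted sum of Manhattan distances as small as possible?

(11, 2)

Manhattan distance separates: Σwᵢ(|x−xᵢ|+|y−yᵢ|) = Σwᵢ|x−xᵢ| + Σwᵢ|y−yᵢ|, so x and y are optimised independently as 1-D weighted medians.
Total weight W = 297; half = 148.5.
x-coordinate, sorted with cumulative weight:
  x=0 (Westmoor, w=2) cum 2
  x=3 (Midtown, w=60) cum 62
  x=6 (Northgate, w=10) cum 72
  x=11 (Lakeside, w=120) cum 192  ← median
  x=12 (Southcross, w=10) cum 202
  x=19 (Eastvale, w=5) cum 207
  x=19 (Hillcrest, w=90) cum 297
⇒ x* = 11
y-coordinate, sorted with cumulative weight:
  y=0 (Hillcrest, w=90) cum 90
  y=2 (Lakeside, w=120) cum 210  ← median
  y=8 (Northgate, w=10) cum 220
  y=9 (Midtown, w=60) cum 280
  y=14 (Southcross, w=10) cum 290
  y=15 (Eastvale, w=5) cum 295
  y=20 (Westmoor, w=2) cum 297
⇒ y* = 2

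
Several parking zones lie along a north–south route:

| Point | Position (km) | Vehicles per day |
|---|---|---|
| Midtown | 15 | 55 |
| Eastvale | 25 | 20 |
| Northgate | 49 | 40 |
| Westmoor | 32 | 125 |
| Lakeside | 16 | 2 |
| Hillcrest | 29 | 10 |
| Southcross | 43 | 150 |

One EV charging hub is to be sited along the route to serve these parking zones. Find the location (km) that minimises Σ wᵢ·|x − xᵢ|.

For a sum of weighted absolute distances on a line, the optimum is the weighted median (not the mean). Total weight W = 402; half-weight = 201.
Sort by position and accumulate weight:
  km 15 (Midtown, w=55) → cum 55
  km 16 (Lakeside, w=2) → cum 57
  km 25 (Eastvale, w=20) → cum 77
  km 29 (Hillcrest, w=10) → cum 87
  km 32 (Westmoor, w=125) → cum 212  ≥ 201 → median here
  km 43 (Southcross, w=150) → cum 362
  km 49 (Northgate, w=40) → cum 402
Optimal location: km 32.

x = 32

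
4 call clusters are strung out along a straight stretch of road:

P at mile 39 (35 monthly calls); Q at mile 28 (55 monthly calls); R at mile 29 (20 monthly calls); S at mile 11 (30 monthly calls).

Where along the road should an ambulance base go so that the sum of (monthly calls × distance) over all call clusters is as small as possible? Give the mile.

For a sum of weighted absolute distances on a line, the optimum is the weighted median (not the mean). Total weight W = 140; half-weight = 70.
Sort by position and accumulate weight:
  mile 11 (S, w=30) → cum 30
  mile 28 (Q, w=55) → cum 85  ≥ 70 → median here
  mile 29 (R, w=20) → cum 105
  mile 39 (P, w=35) → cum 140
Optimal location: mile 28.

x = 28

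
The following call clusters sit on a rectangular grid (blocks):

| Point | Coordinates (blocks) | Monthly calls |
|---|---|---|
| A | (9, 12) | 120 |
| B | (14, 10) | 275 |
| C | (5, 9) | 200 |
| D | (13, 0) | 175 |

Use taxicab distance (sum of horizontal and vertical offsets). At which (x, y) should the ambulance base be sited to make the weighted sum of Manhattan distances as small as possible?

(13, 10)

Manhattan distance separates: Σwᵢ(|x−xᵢ|+|y−yᵢ|) = Σwᵢ|x−xᵢ| + Σwᵢ|y−yᵢ|, so x and y are optimised independently as 1-D weighted medians.
Total weight W = 770; half = 385.
x-coordinate, sorted with cumulative weight:
  x=5 (C, w=200) cum 200
  x=9 (A, w=120) cum 320
  x=13 (D, w=175) cum 495  ← median
  x=14 (B, w=275) cum 770
⇒ x* = 13
y-coordinate, sorted with cumulative weight:
  y=0 (D, w=175) cum 175
  y=9 (C, w=200) cum 375
  y=10 (B, w=275) cum 650  ← median
  y=12 (A, w=120) cum 770
⇒ y* = 10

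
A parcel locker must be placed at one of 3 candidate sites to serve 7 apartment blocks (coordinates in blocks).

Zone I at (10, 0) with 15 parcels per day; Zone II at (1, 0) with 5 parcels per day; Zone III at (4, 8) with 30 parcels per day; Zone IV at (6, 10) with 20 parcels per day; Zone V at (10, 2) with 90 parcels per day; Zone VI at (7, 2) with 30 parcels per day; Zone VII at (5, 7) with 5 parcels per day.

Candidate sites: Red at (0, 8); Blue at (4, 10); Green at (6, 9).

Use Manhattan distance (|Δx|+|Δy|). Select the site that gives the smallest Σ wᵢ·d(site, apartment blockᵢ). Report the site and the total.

Total weighted distance at each candidate:
  Red (0, 8): total = 2455
  Blue (4, 10): total = 2015
  Green (6, 9): total = 1620
Minimum is at Green with total 1620 blocks.

Green, total 1620 blocks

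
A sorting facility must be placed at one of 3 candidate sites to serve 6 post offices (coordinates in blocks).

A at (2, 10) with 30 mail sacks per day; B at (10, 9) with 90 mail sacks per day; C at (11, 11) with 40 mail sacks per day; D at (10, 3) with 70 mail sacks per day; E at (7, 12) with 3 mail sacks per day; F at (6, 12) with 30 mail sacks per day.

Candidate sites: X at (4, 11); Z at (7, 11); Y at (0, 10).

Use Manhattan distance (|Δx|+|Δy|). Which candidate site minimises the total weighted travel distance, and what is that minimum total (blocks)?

Z, total 1623 blocks

Total weighted distance at each candidate:
  X (4, 11): total = 2172
  Z (7, 11): total = 1623
  Y (0, 10): total = 2987
Minimum is at Z with total 1623 blocks.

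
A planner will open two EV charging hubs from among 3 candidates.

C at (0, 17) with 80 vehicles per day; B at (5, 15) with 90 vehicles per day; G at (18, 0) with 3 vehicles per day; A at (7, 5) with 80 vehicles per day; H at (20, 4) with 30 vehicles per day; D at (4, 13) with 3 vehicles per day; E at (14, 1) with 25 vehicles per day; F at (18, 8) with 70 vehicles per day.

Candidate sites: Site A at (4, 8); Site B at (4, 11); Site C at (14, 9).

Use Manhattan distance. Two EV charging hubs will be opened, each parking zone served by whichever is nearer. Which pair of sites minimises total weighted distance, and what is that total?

Evaluate every pair (each demand assigned to the nearer of the two):
  {Site B, Site C}: total = 2895
  {Site A, Site C}: total = 3174
  {Site A, Site B}: total = 3807
Best pair: {Site B, Site C} with total 2895.

{Site B, Site C}, total 2895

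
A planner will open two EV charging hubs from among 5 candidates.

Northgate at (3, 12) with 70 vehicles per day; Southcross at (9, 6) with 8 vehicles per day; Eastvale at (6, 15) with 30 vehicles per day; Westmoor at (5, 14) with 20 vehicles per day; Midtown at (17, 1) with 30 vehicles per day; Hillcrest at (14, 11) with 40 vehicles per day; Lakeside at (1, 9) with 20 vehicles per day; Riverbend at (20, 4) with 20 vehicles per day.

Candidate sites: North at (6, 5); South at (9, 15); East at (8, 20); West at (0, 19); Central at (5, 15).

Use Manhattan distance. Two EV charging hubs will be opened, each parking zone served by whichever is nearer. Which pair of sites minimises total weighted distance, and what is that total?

Evaluate every pair (each demand assigned to the nearer of the two):
  {North, Central}: total = 1882
  {South, Central}: total = 2132
  {North, South}: total = 2142
  {East, Central}: total = 2524
  {West, Central}: total = 2524
  {South, West}: total = 2572
  {North, East}: total = 2612
  {South, East}: total = 2632
  {North, West}: total = 2722
  {East, West}: total = 3430
Best pair: {North, Central} with total 1882.

{North, Central}, total 1882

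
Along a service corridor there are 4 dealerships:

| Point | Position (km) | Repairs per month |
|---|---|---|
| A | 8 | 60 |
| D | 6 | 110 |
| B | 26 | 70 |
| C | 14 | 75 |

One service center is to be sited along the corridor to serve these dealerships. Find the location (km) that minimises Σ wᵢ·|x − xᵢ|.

For a sum of weighted absolute distances on a line, the optimum is the weighted median (not the mean). Total weight W = 315; half-weight = 157.5.
Sort by position and accumulate weight:
  km 6 (D, w=110) → cum 110
  km 8 (A, w=60) → cum 170  ≥ 157.5 → median here
  km 14 (C, w=75) → cum 245
  km 26 (B, w=70) → cum 315
Optimal location: km 8.

x = 8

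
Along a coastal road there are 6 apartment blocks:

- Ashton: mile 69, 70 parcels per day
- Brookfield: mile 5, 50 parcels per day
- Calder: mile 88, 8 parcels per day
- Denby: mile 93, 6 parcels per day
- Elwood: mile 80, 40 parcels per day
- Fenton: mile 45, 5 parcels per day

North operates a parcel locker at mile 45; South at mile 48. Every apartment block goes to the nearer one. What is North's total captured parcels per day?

55

The indifferent point is the midpoint (45+48)/2 = 46.5; apartment blocks left of it (closer to North at 45) go to North, those right go to South.
  Brookfield at 5 (w=50) → North
  Fenton at 45 (w=5) → North
  Ashton at 69 (w=70) → South
  Elwood at 80 (w=40) → South
  Calder at 88 (w=8) → South
  Denby at 93 (w=6) → South
North captures 55; South captures 124.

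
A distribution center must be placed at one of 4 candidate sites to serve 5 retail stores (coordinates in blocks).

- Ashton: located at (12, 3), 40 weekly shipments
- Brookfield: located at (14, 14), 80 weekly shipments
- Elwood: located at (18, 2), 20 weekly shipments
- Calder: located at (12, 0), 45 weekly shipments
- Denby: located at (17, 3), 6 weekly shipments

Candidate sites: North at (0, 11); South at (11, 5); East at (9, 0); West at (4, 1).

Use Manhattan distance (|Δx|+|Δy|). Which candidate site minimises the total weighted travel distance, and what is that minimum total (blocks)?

South, total 1598 blocks

Total weighted distance at each candidate:
  North (0, 11): total = 3885
  South (11, 5): total = 1598
  East (9, 0): total = 2181
  West (4, 1): total = 3035
Minimum is at South with total 1598 blocks.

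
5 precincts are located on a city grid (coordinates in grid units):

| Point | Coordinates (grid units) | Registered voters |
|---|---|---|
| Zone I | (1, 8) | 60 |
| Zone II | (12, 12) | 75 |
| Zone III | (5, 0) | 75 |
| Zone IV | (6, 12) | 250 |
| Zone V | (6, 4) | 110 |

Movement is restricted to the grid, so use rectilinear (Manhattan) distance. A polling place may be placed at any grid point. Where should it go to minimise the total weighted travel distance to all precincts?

(6, 12)

Manhattan distance separates: Σwᵢ(|x−xᵢ|+|y−yᵢ|) = Σwᵢ|x−xᵢ| + Σwᵢ|y−yᵢ|, so x and y are optimised independently as 1-D weighted medians.
Total weight W = 570; half = 285.
x-coordinate, sorted with cumulative weight:
  x=1 (Zone I, w=60) cum 60
  x=5 (Zone III, w=75) cum 135
  x=6 (Zone IV, w=250) cum 385  ← median
  x=6 (Zone V, w=110) cum 495
  x=12 (Zone II, w=75) cum 570
⇒ x* = 6
y-coordinate, sorted with cumulative weight:
  y=0 (Zone III, w=75) cum 75
  y=4 (Zone V, w=110) cum 185
  y=8 (Zone I, w=60) cum 245
  y=12 (Zone II, w=75) cum 320  ← median
  y=12 (Zone IV, w=250) cum 570
⇒ y* = 12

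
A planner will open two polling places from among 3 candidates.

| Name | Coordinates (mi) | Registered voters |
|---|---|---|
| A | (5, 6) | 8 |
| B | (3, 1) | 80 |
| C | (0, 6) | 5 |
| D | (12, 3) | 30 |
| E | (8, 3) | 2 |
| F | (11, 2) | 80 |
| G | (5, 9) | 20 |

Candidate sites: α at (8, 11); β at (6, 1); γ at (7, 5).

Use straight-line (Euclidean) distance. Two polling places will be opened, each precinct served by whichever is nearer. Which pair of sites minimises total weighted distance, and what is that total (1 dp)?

{β, γ}, total 948.7

Evaluate every pair (each demand assigned to the nearer of the two):
  {β, γ}: total = 948.7
  {α, β}: total = 995.3
  {α, γ}: total = 1143.9
Best pair: {β, γ} with total 948.7.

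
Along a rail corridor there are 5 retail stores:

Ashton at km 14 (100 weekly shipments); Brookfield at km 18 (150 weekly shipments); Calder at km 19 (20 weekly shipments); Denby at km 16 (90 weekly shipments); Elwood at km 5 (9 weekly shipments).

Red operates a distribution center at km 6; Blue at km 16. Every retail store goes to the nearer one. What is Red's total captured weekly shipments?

The indifferent point is the midpoint (6+16)/2 = 11; retail stores left of it (closer to Red at 6) go to Red, those right go to Blue.
  Elwood at 5 (w=9) → Red
  Ashton at 14 (w=100) → Blue
  Denby at 16 (w=90) → Blue
  Brookfield at 18 (w=150) → Blue
  Calder at 19 (w=20) → Blue
Red captures 9; Blue captures 360.

9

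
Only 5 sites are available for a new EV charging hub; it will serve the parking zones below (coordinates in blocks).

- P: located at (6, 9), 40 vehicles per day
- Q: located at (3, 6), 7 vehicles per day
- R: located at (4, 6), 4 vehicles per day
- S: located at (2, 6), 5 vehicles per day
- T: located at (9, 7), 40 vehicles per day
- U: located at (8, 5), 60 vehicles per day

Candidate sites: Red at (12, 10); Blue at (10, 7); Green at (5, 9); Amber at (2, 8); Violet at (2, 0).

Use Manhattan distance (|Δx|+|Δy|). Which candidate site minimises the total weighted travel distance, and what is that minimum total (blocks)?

Total weighted distance at each candidate:
  Red (12, 10): total = 1269
  Blue (10, 7): total = 649
  Green (5, 9): total = 781
  Amber (2, 8): total = 1107
  Violet (2, 0): total = 1851
Minimum is at Blue with total 649 blocks.

Blue, total 649 blocks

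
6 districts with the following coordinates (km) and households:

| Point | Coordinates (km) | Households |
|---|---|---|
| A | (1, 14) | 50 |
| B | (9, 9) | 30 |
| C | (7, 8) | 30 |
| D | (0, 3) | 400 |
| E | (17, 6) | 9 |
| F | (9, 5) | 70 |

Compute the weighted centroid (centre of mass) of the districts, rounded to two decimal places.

(2.23, 4.78)

The minimiser of Σwᵢ‖p−pᵢ‖² is the weighted centroid p* = (Σwᵢpᵢ)/(Σwᵢ).
Σwᵢ = 589.
Σwᵢxᵢ = 50·1 + 30·9 + 30·7 + 400·0 + 9·17 + 70·9 = 1313.
Σwᵢyᵢ = 50·14 + 30·9 + 30·8 + 400·3 + 9·6 + 70·5 = 2814.
x* = 1313/589 = 2.23, y* = 2814/589 = 4.78.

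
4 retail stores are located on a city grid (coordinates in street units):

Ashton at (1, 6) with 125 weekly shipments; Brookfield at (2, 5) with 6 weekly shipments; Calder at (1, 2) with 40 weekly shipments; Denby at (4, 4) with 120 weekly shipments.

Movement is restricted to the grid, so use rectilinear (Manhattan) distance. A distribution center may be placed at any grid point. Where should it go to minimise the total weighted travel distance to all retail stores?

(1, 4)

Manhattan distance separates: Σwᵢ(|x−xᵢ|+|y−yᵢ|) = Σwᵢ|x−xᵢ| + Σwᵢ|y−yᵢ|, so x and y are optimised independently as 1-D weighted medians.
Total weight W = 291; half = 145.5.
x-coordinate, sorted with cumulative weight:
  x=1 (Ashton, w=125) cum 125
  x=1 (Calder, w=40) cum 165  ← median
  x=2 (Brookfield, w=6) cum 171
  x=4 (Denby, w=120) cum 291
⇒ x* = 1
y-coordinate, sorted with cumulative weight:
  y=2 (Calder, w=40) cum 40
  y=4 (Denby, w=120) cum 160  ← median
  y=5 (Brookfield, w=6) cum 166
  y=6 (Ashton, w=125) cum 291
⇒ y* = 4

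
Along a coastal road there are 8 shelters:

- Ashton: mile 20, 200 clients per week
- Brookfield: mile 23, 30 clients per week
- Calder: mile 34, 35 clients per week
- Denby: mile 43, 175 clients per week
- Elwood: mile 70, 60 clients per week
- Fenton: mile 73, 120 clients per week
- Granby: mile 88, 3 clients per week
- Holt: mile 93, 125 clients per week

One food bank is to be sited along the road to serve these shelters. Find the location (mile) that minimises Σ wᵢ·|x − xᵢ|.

For a sum of weighted absolute distances on a line, the optimum is the weighted median (not the mean). Total weight W = 748; half-weight = 374.
Sort by position and accumulate weight:
  mile 20 (Ashton, w=200) → cum 200
  mile 23 (Brookfield, w=30) → cum 230
  mile 34 (Calder, w=35) → cum 265
  mile 43 (Denby, w=175) → cum 440  ≥ 374 → median here
  mile 70 (Elwood, w=60) → cum 500
  mile 73 (Fenton, w=120) → cum 620
  mile 88 (Granby, w=3) → cum 623
  mile 93 (Holt, w=125) → cum 748
Optimal location: mile 43.

x = 43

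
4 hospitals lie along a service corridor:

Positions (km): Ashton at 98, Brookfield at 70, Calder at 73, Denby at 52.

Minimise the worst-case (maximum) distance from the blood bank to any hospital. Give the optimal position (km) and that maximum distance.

The 1-center on a line is the midpoint of the two extreme points: leftmost at 52, rightmost at 98.
Optimal location = (52 + 98)/2 = 75; maximum distance = (98 − 52)/2 = 23.

location 75, max distance 23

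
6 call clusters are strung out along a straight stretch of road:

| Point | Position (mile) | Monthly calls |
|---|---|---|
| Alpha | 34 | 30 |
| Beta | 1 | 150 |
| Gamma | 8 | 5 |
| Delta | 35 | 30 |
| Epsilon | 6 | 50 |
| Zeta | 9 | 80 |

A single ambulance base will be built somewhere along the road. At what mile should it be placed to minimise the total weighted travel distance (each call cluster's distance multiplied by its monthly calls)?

For a sum of weighted absolute distances on a line, the optimum is the weighted median (not the mean). Total weight W = 345; half-weight = 172.5.
Sort by position and accumulate weight:
  mile 1 (Beta, w=150) → cum 150
  mile 6 (Epsilon, w=50) → cum 200  ≥ 172.5 → median here
  mile 8 (Gamma, w=5) → cum 205
  mile 9 (Zeta, w=80) → cum 285
  mile 34 (Alpha, w=30) → cum 315
  mile 35 (Delta, w=30) → cum 345
Optimal location: mile 6.

x = 6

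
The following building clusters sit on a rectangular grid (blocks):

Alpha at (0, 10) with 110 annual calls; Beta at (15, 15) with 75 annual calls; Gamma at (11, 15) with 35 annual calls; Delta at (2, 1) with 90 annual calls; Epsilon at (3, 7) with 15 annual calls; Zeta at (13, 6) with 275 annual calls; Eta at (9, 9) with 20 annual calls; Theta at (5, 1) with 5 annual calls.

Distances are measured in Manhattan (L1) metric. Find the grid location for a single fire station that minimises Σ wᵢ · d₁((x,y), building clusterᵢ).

(13, 6)

Manhattan distance separates: Σwᵢ(|x−xᵢ|+|y−yᵢ|) = Σwᵢ|x−xᵢ| + Σwᵢ|y−yᵢ|, so x and y are optimised independently as 1-D weighted medians.
Total weight W = 625; half = 312.5.
x-coordinate, sorted with cumulative weight:
  x=0 (Alpha, w=110) cum 110
  x=2 (Delta, w=90) cum 200
  x=3 (Epsilon, w=15) cum 215
  x=5 (Theta, w=5) cum 220
  x=9 (Eta, w=20) cum 240
  x=11 (Gamma, w=35) cum 275
  x=13 (Zeta, w=275) cum 550  ← median
  x=15 (Beta, w=75) cum 625
⇒ x* = 13
y-coordinate, sorted with cumulative weight:
  y=1 (Delta, w=90) cum 90
  y=1 (Theta, w=5) cum 95
  y=6 (Zeta, w=275) cum 370  ← median
  y=7 (Epsilon, w=15) cum 385
  y=9 (Eta, w=20) cum 405
  y=10 (Alpha, w=110) cum 515
  y=15 (Beta, w=75) cum 590
  y=15 (Gamma, w=35) cum 625
⇒ y* = 6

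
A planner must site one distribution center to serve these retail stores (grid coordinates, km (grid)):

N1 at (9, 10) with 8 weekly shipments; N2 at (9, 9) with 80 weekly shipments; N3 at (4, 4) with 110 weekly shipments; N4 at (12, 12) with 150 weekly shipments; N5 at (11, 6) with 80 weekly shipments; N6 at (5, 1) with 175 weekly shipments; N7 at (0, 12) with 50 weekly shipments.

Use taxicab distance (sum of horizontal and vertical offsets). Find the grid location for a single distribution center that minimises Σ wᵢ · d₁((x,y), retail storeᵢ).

Manhattan distance separates: Σwᵢ(|x−xᵢ|+|y−yᵢ|) = Σwᵢ|x−xᵢ| + Σwᵢ|y−yᵢ|, so x and y are optimised independently as 1-D weighted medians.
Total weight W = 653; half = 326.5.
x-coordinate, sorted with cumulative weight:
  x=0 (N7, w=50) cum 50
  x=4 (N3, w=110) cum 160
  x=5 (N6, w=175) cum 335  ← median
  x=9 (N1, w=8) cum 343
  x=9 (N2, w=80) cum 423
  x=11 (N5, w=80) cum 503
  x=12 (N4, w=150) cum 653
⇒ x* = 5
y-coordinate, sorted with cumulative weight:
  y=1 (N6, w=175) cum 175
  y=4 (N3, w=110) cum 285
  y=6 (N5, w=80) cum 365  ← median
  y=9 (N2, w=80) cum 445
  y=10 (N1, w=8) cum 453
  y=12 (N4, w=150) cum 603
  y=12 (N7, w=50) cum 653
⇒ y* = 6

(5, 6)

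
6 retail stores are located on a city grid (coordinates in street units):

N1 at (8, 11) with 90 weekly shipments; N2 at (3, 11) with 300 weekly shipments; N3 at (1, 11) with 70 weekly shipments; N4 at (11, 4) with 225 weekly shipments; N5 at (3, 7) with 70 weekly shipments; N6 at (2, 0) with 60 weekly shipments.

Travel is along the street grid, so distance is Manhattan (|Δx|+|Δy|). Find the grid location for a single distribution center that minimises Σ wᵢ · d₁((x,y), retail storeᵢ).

Manhattan distance separates: Σwᵢ(|x−xᵢ|+|y−yᵢ|) = Σwᵢ|x−xᵢ| + Σwᵢ|y−yᵢ|, so x and y are optimised independently as 1-D weighted medians.
Total weight W = 815; half = 407.5.
x-coordinate, sorted with cumulative weight:
  x=1 (N3, w=70) cum 70
  x=2 (N6, w=60) cum 130
  x=3 (N2, w=300) cum 430  ← median
  x=3 (N5, w=70) cum 500
  x=8 (N1, w=90) cum 590
  x=11 (N4, w=225) cum 815
⇒ x* = 3
y-coordinate, sorted with cumulative weight:
  y=0 (N6, w=60) cum 60
  y=4 (N4, w=225) cum 285
  y=7 (N5, w=70) cum 355
  y=11 (N1, w=90) cum 445  ← median
  y=11 (N2, w=300) cum 745
  y=11 (N3, w=70) cum 815
⇒ y* = 11

(3, 11)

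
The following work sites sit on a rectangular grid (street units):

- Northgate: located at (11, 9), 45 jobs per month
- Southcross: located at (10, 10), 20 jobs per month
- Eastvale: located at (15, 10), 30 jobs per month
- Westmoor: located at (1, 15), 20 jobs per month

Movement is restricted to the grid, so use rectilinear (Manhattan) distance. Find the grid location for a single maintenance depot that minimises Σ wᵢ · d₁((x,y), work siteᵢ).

(11, 10)

Manhattan distance separates: Σwᵢ(|x−xᵢ|+|y−yᵢ|) = Σwᵢ|x−xᵢ| + Σwᵢ|y−yᵢ|, so x and y are optimised independently as 1-D weighted medians.
Total weight W = 115; half = 57.5.
x-coordinate, sorted with cumulative weight:
  x=1 (Westmoor, w=20) cum 20
  x=10 (Southcross, w=20) cum 40
  x=11 (Northgate, w=45) cum 85  ← median
  x=15 (Eastvale, w=30) cum 115
⇒ x* = 11
y-coordinate, sorted with cumulative weight:
  y=9 (Northgate, w=45) cum 45
  y=10 (Southcross, w=20) cum 65  ← median
  y=10 (Eastvale, w=30) cum 95
  y=15 (Westmoor, w=20) cum 115
⇒ y* = 10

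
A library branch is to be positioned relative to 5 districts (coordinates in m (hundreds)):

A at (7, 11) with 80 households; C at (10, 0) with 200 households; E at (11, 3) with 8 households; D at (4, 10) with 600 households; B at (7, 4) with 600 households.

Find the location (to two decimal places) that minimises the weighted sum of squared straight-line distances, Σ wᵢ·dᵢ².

(6.22, 6.25)

The minimiser of Σwᵢ‖p−pᵢ‖² is the weighted centroid p* = (Σwᵢpᵢ)/(Σwᵢ).
Σwᵢ = 1488.
Σwᵢxᵢ = 80·7 + 200·10 + 8·11 + 600·4 + 600·7 = 9248.
Σwᵢyᵢ = 80·11 + 200·0 + 8·3 + 600·10 + 600·4 = 9304.
x* = 9248/1488 = 6.22, y* = 9304/1488 = 6.25.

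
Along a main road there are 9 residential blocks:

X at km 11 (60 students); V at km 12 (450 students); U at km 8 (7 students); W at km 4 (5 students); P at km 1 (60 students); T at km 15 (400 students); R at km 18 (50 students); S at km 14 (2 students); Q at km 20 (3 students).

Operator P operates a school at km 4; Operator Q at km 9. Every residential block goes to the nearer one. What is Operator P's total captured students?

65

The indifferent point is the midpoint (4+9)/2 = 6.5; residential blocks left of it (closer to Operator P at 4) go to Operator P, those right go to Operator Q.
  P at 1 (w=60) → Operator P
  W at 4 (w=5) → Operator P
  U at 8 (w=7) → Operator Q
  X at 11 (w=60) → Operator Q
  V at 12 (w=450) → Operator Q
  S at 14 (w=2) → Operator Q
  T at 15 (w=400) → Operator Q
  R at 18 (w=50) → Operator Q
  Q at 20 (w=3) → Operator Q
Operator P captures 65; Operator Q captures 972.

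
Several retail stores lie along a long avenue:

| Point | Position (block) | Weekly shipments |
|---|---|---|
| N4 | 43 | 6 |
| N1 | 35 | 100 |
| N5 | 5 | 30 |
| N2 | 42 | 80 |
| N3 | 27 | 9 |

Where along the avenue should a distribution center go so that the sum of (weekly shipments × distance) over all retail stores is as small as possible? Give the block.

For a sum of weighted absolute distances on a line, the optimum is the weighted median (not the mean). Total weight W = 225; half-weight = 112.5.
Sort by position and accumulate weight:
  block 5 (N5, w=30) → cum 30
  block 27 (N3, w=9) → cum 39
  block 35 (N1, w=100) → cum 139  ≥ 112.5 → median here
  block 42 (N2, w=80) → cum 219
  block 43 (N4, w=6) → cum 225
Optimal location: block 35.

x = 35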